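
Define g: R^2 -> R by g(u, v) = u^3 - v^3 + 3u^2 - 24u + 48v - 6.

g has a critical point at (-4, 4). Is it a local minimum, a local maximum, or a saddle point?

The mixed partial ∂²g/∂u∂v is 0, so the Hessian at any point is diag(g_uu, g_vv) = diag(6(u + 1), -6v).
At (-4, 4): H = diag(-18, -24).
Both eigenvalues are negative, so H is negative definite: a local maximum.

local maximum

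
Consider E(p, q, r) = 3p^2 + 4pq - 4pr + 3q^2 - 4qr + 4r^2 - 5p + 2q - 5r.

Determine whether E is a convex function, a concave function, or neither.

E is quadratic, so its Hessian is the constant matrix H = [[6, 4, -4], [4, 6, -4], [-4, -4, 8]].
Leading principal minors: 6, 20, 96.
All positive ⇒ H ≻ 0 ⇒ convex.

convex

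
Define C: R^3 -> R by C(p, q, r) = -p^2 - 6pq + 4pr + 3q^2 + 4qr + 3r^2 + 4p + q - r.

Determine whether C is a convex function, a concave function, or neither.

neither

C is quadratic, so its Hessian is the constant matrix H = [[-2, -6, 4], [-6, 6, 4], [4, 4, 6]].
Leading principal minors: -2, -48, -544.
Neither pattern holds ⇒ H is indefinite ⇒ neither convex nor concave.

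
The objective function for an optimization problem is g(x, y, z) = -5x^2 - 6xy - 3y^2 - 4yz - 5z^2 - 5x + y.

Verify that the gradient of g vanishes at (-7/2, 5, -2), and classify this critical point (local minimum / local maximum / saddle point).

∇g = (-10x - 6y - 5, -6x - 6y - 4z + 1, -4y - 10z); substituting (-7/2, 5, -2) gives ∇g = (0, 0, 0), so (-7/2, 5, -2) is indeed a critical point.
The Hessian is constant: H = [[-10, -6, 0], [-6, -6, -4], [0, -4, -10]].
Leading principal minors: Δ₁ = -10, Δ₂ = 24, Δ₃ = -80.
The minors alternate sign starting negative (−, +, −), so H is negative definite: a local maximum.

local maximum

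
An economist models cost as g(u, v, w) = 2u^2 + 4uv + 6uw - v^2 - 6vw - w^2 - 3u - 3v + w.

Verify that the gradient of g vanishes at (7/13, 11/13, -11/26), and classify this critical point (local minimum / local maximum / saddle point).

saddle point

∇g = (4u + 4v + 6w - 3, 4u - 2v - 6w - 3, 6u - 6v - 2w + 1); substituting (7/13, 11/13, -11/26) gives ∇g = (0, 0, 0), so (7/13, 11/13, -11/26) is indeed a critical point.
The Hessian is constant: H = [[4, 4, 6], [4, -2, -6], [6, -6, -2]].
Leading principal minors: Δ₁ = 4, Δ₂ = -24, Δ₃ = -312.
The minors fit neither the all-positive nor the alternating-sign pattern, so H is indefinite: a saddle point.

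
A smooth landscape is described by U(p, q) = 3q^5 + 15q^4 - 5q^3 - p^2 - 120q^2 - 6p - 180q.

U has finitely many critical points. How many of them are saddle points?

2

U separates as a function of p plus a function of q, so ∇U=0 decouples.
∂U/∂p = -2(p + 3) = 0 at p ∈ {-3}; ∂U/∂q = 15(q - 2)(q + 1)(q + 2)(q + 3) = 0 at q ∈ {-3, -2, -1, 2}.
The Hessian is diagonal: diag(U_pp, U_qq). Second derivatives: U_pp(-3)=-2; U_qq(-3)=-150, U_qq(-2)=60, U_qq(-1)=-90, U_qq(2)=900.
Saddle points occur where the two diagonal entries have opposite signs: (-3, -2), (-3, 2). Count: 2.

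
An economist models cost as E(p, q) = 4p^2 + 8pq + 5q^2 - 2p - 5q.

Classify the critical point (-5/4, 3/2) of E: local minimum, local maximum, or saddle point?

The Hessian of E is constant: H = [[8, 8], [8, 10]].
det(H) = 8·10 − 8² = 16.
det(H) > 0 and tr(H) = 18 > 0, so H is positive definite and the point is a local minimum.

local minimum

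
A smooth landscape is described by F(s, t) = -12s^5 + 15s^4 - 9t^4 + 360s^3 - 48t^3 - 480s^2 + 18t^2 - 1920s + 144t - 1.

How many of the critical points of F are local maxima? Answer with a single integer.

F separates as a function of s plus a function of t, so ∇F=0 decouples.
∂F/∂s = -60(s - 4)(s - 2)(s + 1)(s + 4) = 0 at s ∈ {-4, -1, 2, 4}; ∂F/∂t = -36(t - 1)(t + 1)(t + 4) = 0 at t ∈ {-4, -1, 1}.
The Hessian is diagonal: diag(F_ss, F_tt). Second derivatives: F_ss(-4)=8640, F_ss(-1)=-2700, F_ss(2)=2160, F_ss(4)=-4800; F_tt(-4)=-540, F_tt(-1)=216, F_tt(1)=-360.
Local maxima occur where both diagonal entries negative: (-1, -4), (-1, 1), (4, -4), (4, 1). Count: 4.

4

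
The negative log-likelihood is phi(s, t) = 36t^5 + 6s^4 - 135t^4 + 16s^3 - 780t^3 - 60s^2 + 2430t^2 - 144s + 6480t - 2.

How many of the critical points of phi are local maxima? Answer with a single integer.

2

phi separates as a function of s plus a function of t, so ∇phi=0 decouples.
∂phi/∂s = 24(s - 2)(s + 1)(s + 3) = 0 at s ∈ {-3, -1, 2}; ∂phi/∂t = 180(t - 4)(t - 3)(t + 1)(t + 3) = 0 at t ∈ {-3, -1, 3, 4}.
The Hessian is diagonal: diag(phi_ss, phi_tt). Second derivatives: phi_ss(-3)=240, phi_ss(-1)=-144, phi_ss(2)=360; phi_tt(-3)=-15120, phi_tt(-1)=7200, phi_tt(3)=-4320, phi_tt(4)=6300.
Local maxima occur where both diagonal entries negative: (-1, -3), (-1, 3). Count: 2.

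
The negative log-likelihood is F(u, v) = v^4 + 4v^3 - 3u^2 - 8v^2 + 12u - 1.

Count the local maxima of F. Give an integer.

1

F separates as a function of u plus a function of v, so ∇F=0 decouples.
∂F/∂u = -6(u - 2) = 0 at u ∈ {2}; ∂F/∂v = 4v(v - 1)(v + 4) = 0 at v ∈ {-4, 0, 1}.
The Hessian is diagonal: diag(F_uu, F_vv). Second derivatives: F_uu(2)=-6; F_vv(-4)=80, F_vv(0)=-16, F_vv(1)=20.
Local maxima occur where both diagonal entries negative: (2, 0). Count: 1.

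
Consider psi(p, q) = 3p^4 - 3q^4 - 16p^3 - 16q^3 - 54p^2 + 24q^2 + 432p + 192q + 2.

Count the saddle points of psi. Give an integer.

psi separates as a function of p plus a function of q, so ∇psi=0 decouples.
∂psi/∂p = 12(p - 4)(p - 3)(p + 3) = 0 at p ∈ {-3, 3, 4}; ∂psi/∂q = -12(q - 2)(q + 2)(q + 4) = 0 at q ∈ {-4, -2, 2}.
The Hessian is diagonal: diag(psi_pp, psi_qq). Second derivatives: psi_pp(-3)=504, psi_pp(3)=-72, psi_pp(4)=84; psi_qq(-4)=-144, psi_qq(-2)=96, psi_qq(2)=-288.
Saddle points occur where the two diagonal entries have opposite signs: (-3, -4), (-3, 2), (3, -2), (4, -4), (4, 2). Count: 5.

5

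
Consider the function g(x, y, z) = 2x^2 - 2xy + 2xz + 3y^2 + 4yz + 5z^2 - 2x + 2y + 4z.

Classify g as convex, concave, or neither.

g is quadratic, so its Hessian is the constant matrix H = [[4, -2, 2], [-2, 6, 4], [2, 4, 10]].
Leading principal minors: 4, 20, 80.
All positive ⇒ H ≻ 0 ⇒ convex.

convex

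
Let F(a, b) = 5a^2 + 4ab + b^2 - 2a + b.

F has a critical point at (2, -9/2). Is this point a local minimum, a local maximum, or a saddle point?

local minimum

The Hessian of F is constant: H = [[10, 4], [4, 2]].
det(H) = 10·2 − 4² = 4.
det(H) > 0 and tr(H) = 12 > 0, so H is positive definite and the point is a local minimum.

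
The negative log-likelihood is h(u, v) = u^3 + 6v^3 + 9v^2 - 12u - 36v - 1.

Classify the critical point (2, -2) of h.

saddle point

The mixed partial ∂²h/∂u∂v is 0, so the Hessian at any point is diag(h_uu, h_vv) = diag(6u, 18(2v + 1)).
At (2, -2): H = diag(12, -54).
The eigenvalues have opposite signs, so H is indefinite: a saddle point.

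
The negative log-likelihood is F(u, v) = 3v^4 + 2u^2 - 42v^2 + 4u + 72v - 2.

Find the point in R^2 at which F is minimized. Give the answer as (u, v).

F(u,v) separates as P(u) + Q(v) − 2, so its minimum is min P + min Q − 2.
P'(u) = 4u + 4 vanishes at u ∈ {-1}; Q'(v) = 12(v - 2)(v - 1)(v + 3) vanishes at v ∈ {-3, 1, 2}.
Local minima of P (where P''>0): P(-1)=-2. Local minima of Q: Q(-3)=-351, Q(2)=24.
So the global minimum of F is P(-1) + Q(-3) − 2 = -2 − 351 − 2 = -355, attained at (-1, -3).

(-1, -3)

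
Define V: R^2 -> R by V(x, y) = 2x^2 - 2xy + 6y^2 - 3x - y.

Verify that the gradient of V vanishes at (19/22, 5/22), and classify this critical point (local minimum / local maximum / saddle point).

∇V = (4x - 2y - 3, -2x + 12y - 1); substituting (19/22, 5/22) gives ∇V = (0, 0), so (19/22, 5/22) is indeed a critical point.
The Hessian of V is constant: H = [[4, -2], [-2, 12]].
det(H) = 4·12 − (-2)² = 44.
det(H) > 0 and tr(H) = 16 > 0, so H is positive definite and the point is a local minimum.

local minimum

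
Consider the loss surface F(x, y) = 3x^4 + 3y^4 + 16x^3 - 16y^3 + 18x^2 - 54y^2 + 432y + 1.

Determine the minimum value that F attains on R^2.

-1133

F(x,y) separates as P(x) + Q(y) + 1, so its minimum is min P + min Q + 1.
P'(x) = 12x(x + 1)(x + 3) vanishes at x ∈ {-3, -1, 0}; Q'(y) = 12(y - 4)(y - 3)(y + 3) vanishes at y ∈ {-3, 3, 4}.
Local minima of P (where P''>0): P(-3)=-27, P(0)=0. Local minima of Q: Q(-3)=-1107, Q(4)=608.
So the global minimum of F is P(-3) + Q(-3) + 1 = -27 − 1107 + 1 = -1133, attained at (-3, -3).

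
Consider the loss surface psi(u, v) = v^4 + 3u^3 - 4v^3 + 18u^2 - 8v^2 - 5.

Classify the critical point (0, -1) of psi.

The mixed partial ∂²psi/∂u∂v is 0, so the Hessian at any point is diag(psi_uu, psi_vv) = diag(18(u + 2), 4(3v^2 - 6v - 4)).
At (0, -1): H = diag(36, 20).
Both eigenvalues are positive, so H is positive definite: a local minimum.

local minimum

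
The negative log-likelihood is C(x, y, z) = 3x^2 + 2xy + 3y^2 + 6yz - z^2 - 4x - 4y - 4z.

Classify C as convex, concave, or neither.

C is quadratic, so its Hessian is the constant matrix H = [[6, 2, 0], [2, 6, 6], [0, 6, -2]].
Leading principal minors: 6, 32, -280.
Neither pattern holds ⇒ H is indefinite ⇒ neither convex nor concave.

neither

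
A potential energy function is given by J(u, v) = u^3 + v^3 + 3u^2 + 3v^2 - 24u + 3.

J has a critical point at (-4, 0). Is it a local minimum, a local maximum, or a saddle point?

The mixed partial ∂²J/∂u∂v is 0, so the Hessian at any point is diag(J_uu, J_vv) = diag(6(u + 1), 6(v + 1)).
At (-4, 0): H = diag(-18, 6).
The eigenvalues have opposite signs, so H is indefinite: a saddle point.

saddle point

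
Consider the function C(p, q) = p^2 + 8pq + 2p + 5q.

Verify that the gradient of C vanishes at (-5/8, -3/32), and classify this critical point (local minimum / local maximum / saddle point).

saddle point

∇C = (2p + 8q + 2, 8p + 5); substituting (-5/8, -3/32) gives ∇C = (0, 0), so (-5/8, -3/32) is indeed a critical point.
The Hessian of C is constant: H = [[2, 8], [8, 0]].
det(H) = 2·0 − 8² = -64.
Since det(H) < 0, H is indefinite and the critical point is a saddle point.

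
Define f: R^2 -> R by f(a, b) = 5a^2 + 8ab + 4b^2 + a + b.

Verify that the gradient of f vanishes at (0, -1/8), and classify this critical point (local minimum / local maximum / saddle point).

local minimum

∇f = (10a + 8b + 1, 8a + 8b + 1); substituting (0, -1/8) gives ∇f = (0, 0), so (0, -1/8) is indeed a critical point.
The Hessian of f is constant: H = [[10, 8], [8, 8]].
det(H) = 10·8 − 8² = 16.
det(H) > 0 and tr(H) = 18 > 0, so H is positive definite and the point is a local minimum.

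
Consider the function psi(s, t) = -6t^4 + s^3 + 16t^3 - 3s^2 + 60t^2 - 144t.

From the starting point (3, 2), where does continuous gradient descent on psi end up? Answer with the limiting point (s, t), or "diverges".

psi is separable, so gradient descent decouples: s follows -∂psi/∂s, t follows -∂psi/∂t.
∂psi/∂s = 3s(s - 2); at s=3 this is 9, so s decreases.
∂psi/∂t = -24(t - 3)(t - 1)(t + 2); at t=2 this is 96, so t decreases.
s converges to its nearest critical value 2 (a local min of the s-part); t converges to 1. The iterate converges to (2, 1).

(2, 1)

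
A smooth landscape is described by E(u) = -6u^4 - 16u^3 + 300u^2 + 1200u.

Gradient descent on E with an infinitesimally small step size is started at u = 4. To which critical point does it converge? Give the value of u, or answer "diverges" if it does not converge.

-2

E'(u) = -24(u - 5)(u + 2)(u + 5), so E'(4) = 1296.
Gradient descent moves in the -E' direction, i.e. u is decreasing.
The nearest critical point in that direction is u = -2, where E'' = 504 > 0 (a local minimum). The iterate converges there.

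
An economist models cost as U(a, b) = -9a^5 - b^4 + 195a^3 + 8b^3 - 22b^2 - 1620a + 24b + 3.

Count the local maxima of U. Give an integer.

U separates as a function of a plus a function of b, so ∇U=0 decouples.
∂U/∂a = -45(a - 3)(a - 2)(a + 2)(a + 3) = 0 at a ∈ {-3, -2, 2, 3}; ∂U/∂b = -4(b - 3)(b - 2)(b - 1) = 0 at b ∈ {1, 2, 3}.
The Hessian is diagonal: diag(U_aa, U_bb). Second derivatives: U_aa(-3)=1350, U_aa(-2)=-900, U_aa(2)=900, U_aa(3)=-1350; U_bb(1)=-8, U_bb(2)=4, U_bb(3)=-8.
Local maxima occur where both diagonal entries negative: (-2, 1), (-2, 3), (3, 1), (3, 3). Count: 4.

4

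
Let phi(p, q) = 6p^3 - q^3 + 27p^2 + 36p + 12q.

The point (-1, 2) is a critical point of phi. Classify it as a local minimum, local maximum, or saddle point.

The mixed partial ∂²phi/∂p∂q is 0, so the Hessian at any point is diag(phi_pp, phi_qq) = diag(18(2p + 3), -6q).
At (-1, 2): H = diag(18, -12).
The eigenvalues have opposite signs, so H is indefinite: a saddle point.

saddle point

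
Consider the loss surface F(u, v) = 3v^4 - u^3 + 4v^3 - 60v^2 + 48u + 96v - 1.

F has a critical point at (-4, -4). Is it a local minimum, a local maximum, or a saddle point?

local minimum

The mixed partial ∂²F/∂u∂v is 0, so the Hessian at any point is diag(F_uu, F_vv) = diag(-6u, 12(3v^2 + 2v - 10)).
At (-4, -4): H = diag(24, 360).
Both eigenvalues are positive, so H is positive definite: a local minimum.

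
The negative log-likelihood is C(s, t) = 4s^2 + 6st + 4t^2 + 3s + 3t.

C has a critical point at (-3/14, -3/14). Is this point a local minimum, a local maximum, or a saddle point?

local minimum

The Hessian of C is constant: H = [[8, 6], [6, 8]].
det(H) = 8·8 − 6² = 28.
det(H) > 0 and tr(H) = 16 > 0, so H is positive definite and the point is a local minimum.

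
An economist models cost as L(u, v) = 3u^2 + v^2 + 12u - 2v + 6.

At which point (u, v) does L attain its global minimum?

(-2, 1)

L(u,v) separates as P(u) + Q(v) + 6, so its minimum is min P + min Q + 6.
P'(u) = 6u + 12 vanishes at u ∈ {-2}; Q'(v) = 2v - 2 vanishes at v ∈ {1}.
Local minima of P (where P''>0): P(-2)=-12. Local minima of Q: Q(1)=-1.
So the global minimum of L is P(-2) + Q(1) + 6 = -12 − 1 + 6 = -7, attained at (-2, 1).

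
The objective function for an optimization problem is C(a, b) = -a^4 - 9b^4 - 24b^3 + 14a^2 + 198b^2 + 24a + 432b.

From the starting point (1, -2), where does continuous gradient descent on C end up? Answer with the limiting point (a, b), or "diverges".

C is separable, so gradient descent decouples: a follows -∂C/∂a, b follows -∂C/∂b.
∂C/∂a = -4(a - 3)(a + 1)(a + 2); at a=1 this is 48, so a decreases.
∂C/∂b = -36(b - 3)(b + 1)(b + 4); at b=-2 this is -360, so b increases.
a converges to its nearest critical value -1 (a local min of the a-part); b converges to -1. The iterate converges to (-1, -1).

(-1, -1)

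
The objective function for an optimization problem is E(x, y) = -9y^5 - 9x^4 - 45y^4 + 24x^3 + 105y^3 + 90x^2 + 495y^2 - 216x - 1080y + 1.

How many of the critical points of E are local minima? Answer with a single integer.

E separates as a function of x plus a function of y, so ∇E=0 decouples.
∂E/∂x = -36(x - 3)(x - 1)(x + 2) = 0 at x ∈ {-2, 1, 3}; ∂E/∂y = -45(y - 2)(y - 1)(y + 3)(y + 4) = 0 at y ∈ {-4, -3, 1, 2}.
The Hessian is diagonal: diag(E_xx, E_yy). Second derivatives: E_xx(-2)=-540, E_xx(1)=216, E_xx(3)=-360; E_yy(-4)=1350, E_yy(-3)=-900, E_yy(1)=900, E_yy(2)=-1350.
Local minima occur where both diagonal entries positive: (1, -4), (1, 1). Count: 2.

2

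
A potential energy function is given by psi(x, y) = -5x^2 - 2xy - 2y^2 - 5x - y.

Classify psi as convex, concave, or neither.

concave

psi is quadratic, so its Hessian is the constant matrix H = [[-10, -2], [-2, -4]].
det(H) = 36, tr(H) = -14.
det(H) > 0 and tr(H) < 0, so H is negative definite everywhere: concave.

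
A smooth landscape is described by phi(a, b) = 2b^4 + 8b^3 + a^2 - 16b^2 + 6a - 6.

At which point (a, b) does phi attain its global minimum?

(-3, -4)

phi(a,b) separates as P(a) + Q(b) − 6, so its minimum is min P + min Q − 6.
P'(a) = 2a + 6 vanishes at a ∈ {-3}; Q'(b) = 8b(b - 1)(b + 4) vanishes at b ∈ {-4, 0, 1}.
Local minima of P (where P''>0): P(-3)=-9. Local minima of Q: Q(-4)=-256, Q(1)=-6.
So the global minimum of phi is P(-3) + Q(-4) − 6 = -9 − 256 − 6 = -271, attained at (-3, -4).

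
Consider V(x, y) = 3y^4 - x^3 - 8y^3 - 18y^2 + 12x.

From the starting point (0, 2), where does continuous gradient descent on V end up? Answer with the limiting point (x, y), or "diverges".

V is separable, so gradient descent decouples: x follows -∂V/∂x, y follows -∂V/∂y.
∂V/∂x = -3(x - 2)(x + 2); at x=0 this is 12, so x decreases.
∂V/∂y = 12y(y - 3)(y + 1); at y=2 this is -72, so y increases.
x converges to its nearest critical value -2 (a local min of the x-part); y converges to 3. The iterate converges to (-2, 3).

(-2, 3)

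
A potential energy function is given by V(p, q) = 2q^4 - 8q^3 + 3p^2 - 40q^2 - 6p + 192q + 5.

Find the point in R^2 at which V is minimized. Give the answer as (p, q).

V(p,q) separates as A(p) + B(q) + 5, so its minimum is min A + min B + 5.
A'(p) = 6p - 6 vanishes at p ∈ {1}; B'(q) = 8(q - 4)(q - 2)(q + 3) vanishes at q ∈ {-3, 2, 4}.
Local minima of A (where A''>0): A(1)=-3. Local minima of B: B(-3)=-558, B(4)=128.
So the global minimum of V is A(1) + B(-3) + 5 = -3 − 558 + 5 = -556, attained at (1, -3).

(1, -3)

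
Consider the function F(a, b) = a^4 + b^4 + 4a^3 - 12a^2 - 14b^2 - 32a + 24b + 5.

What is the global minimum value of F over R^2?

-176

F(a,b) separates as P(a) + Q(b) + 5, so its minimum is min P + min Q + 5.
P'(a) = 4(a - 2)(a + 1)(a + 4) vanishes at a ∈ {-4, -1, 2}; Q'(b) = 4(b - 2)(b - 1)(b + 3) vanishes at b ∈ {-3, 1, 2}.
Local minima of P (where P''>0): P(-4)=-64, P(2)=-64. Local minima of Q: Q(-3)=-117, Q(2)=8.
So the global minimum of F is P(-4) + Q(-3) + 5 = -64 − 117 + 5 = -176, attained at (-4, -3).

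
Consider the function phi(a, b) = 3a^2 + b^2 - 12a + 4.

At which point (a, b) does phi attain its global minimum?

phi(a,b) separates as P(a) + Q(b) + 4, so its minimum is min P + min Q + 4.
P'(a) = 6a - 12 vanishes at a ∈ {2}; Q'(b) = 2b vanishes at b ∈ {0}.
Local minima of P (where P''>0): P(2)=-12. Local minima of Q: Q(0)=0.
So the global minimum of phi is P(2) + Q(0) + 4 = -12 + 0 + 4 = -8, attained at (2, 0).

(2, 0)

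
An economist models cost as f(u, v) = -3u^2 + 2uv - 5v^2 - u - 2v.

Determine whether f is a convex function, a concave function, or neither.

f is quadratic, so its Hessian is the constant matrix H = [[-6, 2], [2, -10]].
det(H) = 56, tr(H) = -16.
det(H) > 0 and tr(H) < 0, so H is negative definite everywhere: concave.

concave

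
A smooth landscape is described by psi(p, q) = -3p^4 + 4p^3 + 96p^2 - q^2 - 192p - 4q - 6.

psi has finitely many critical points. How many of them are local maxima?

2

psi separates as a function of p plus a function of q, so ∇psi=0 decouples.
∂psi/∂p = -12(p - 4)(p - 1)(p + 4) = 0 at p ∈ {-4, 1, 4}; ∂psi/∂q = -2(q + 2) = 0 at q ∈ {-2}.
The Hessian is diagonal: diag(psi_pp, psi_qq). Second derivatives: psi_pp(-4)=-480, psi_pp(1)=180, psi_pp(4)=-288; psi_qq(-2)=-2.
Local maxima occur where both diagonal entries negative: (-4, -2), (4, -2). Count: 2.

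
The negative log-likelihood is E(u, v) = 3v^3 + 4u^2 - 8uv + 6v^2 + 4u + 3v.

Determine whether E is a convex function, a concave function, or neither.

neither

The term 3v^3 is cubic, so the Hessian is not constant.
∂²E/∂v² = 18v + 12, which takes both signs as v varies (negative for sufficiently negative v). A diagonal entry of the Hessian changing sign means the Hessian is neither positive- nor negative-semidefinite on all of R^2.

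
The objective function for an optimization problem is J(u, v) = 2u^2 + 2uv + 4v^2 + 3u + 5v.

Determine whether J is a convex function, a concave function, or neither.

convex

J is quadratic, so its Hessian is the constant matrix H = [[4, 2], [2, 8]].
det(H) = 28, tr(H) = 12.
det(H) > 0 and tr(H) > 0, so H is positive definite everywhere: convex.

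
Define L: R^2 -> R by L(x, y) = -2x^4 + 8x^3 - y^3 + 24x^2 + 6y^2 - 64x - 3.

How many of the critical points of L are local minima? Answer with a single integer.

1

L separates as a function of x plus a function of y, so ∇L=0 decouples.
∂L/∂x = -8(x - 4)(x - 1)(x + 2) = 0 at x ∈ {-2, 1, 4}; ∂L/∂y = -3y(y - 4) = 0 at y ∈ {0, 4}.
The Hessian is diagonal: diag(L_xx, L_yy). Second derivatives: L_xx(-2)=-144, L_xx(1)=72, L_xx(4)=-144; L_yy(0)=12, L_yy(4)=-12.
Local minima occur where both diagonal entries positive: (1, 0). Count: 1.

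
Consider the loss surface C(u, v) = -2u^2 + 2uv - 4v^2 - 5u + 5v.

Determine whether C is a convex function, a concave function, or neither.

concave

C is quadratic, so its Hessian is the constant matrix H = [[-4, 2], [2, -8]].
det(H) = 28, tr(H) = -12.
det(H) > 0 and tr(H) < 0, so H is negative definite everywhere: concave.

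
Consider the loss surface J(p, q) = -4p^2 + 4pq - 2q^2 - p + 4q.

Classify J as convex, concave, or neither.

J is quadratic, so its Hessian is the constant matrix H = [[-8, 4], [4, -4]].
det(H) = 16, tr(H) = -12.
det(H) > 0 and tr(H) < 0, so H is negative definite everywhere: concave.

concave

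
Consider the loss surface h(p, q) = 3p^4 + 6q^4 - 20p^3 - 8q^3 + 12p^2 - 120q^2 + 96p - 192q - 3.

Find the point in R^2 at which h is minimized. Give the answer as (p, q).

h(p,q) separates as A(p) + B(q) − 3, so its minimum is min A + min B − 3.
A'(p) = 12(p - 4)(p - 2)(p + 1) vanishes at p ∈ {-1, 2, 4}; B'(q) = 24(q - 4)(q + 1)(q + 2) vanishes at q ∈ {-2, -1, 4}.
Local minima of A (where A''>0): A(-1)=-61, A(4)=64. Local minima of B: B(-2)=64, B(4)=-1664.
So the global minimum of h is A(-1) + B(4) − 3 = -61 − 1664 − 3 = -1728, attained at (-1, 4).

(-1, 4)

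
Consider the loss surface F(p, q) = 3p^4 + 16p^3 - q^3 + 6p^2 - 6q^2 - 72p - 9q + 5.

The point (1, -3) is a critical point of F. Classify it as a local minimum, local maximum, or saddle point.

local minimum

The mixed partial ∂²F/∂p∂q is 0, so the Hessian at any point is diag(F_pp, F_qq) = diag(12(3p^2 + 8p + 1), -6(q + 2)).
At (1, -3): H = diag(144, 6).
Both eigenvalues are positive, so H is positive definite: a local minimum.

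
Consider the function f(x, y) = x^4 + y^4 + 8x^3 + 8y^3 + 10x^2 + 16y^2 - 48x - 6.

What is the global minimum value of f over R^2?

f(x,y) separates as P(x) + Q(y) − 6, so its minimum is min P + min Q − 6.
P'(x) = 4(x - 1)(x + 3)(x + 4) vanishes at x ∈ {-4, -3, 1}; Q'(y) = 4y(y + 2)(y + 4) vanishes at y ∈ {-4, -2, 0}.
Local minima of P (where P''>0): P(-4)=96, P(1)=-29. Local minima of Q: Q(-4)=0, Q(0)=0.
So the global minimum of f is P(1) + Q(-4) − 6 = -29 + 0 − 6 = -35, attained at (1, -4).

-35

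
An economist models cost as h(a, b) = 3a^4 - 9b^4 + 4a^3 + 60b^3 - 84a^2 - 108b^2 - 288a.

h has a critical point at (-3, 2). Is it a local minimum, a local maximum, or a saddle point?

local minimum

The mixed partial ∂²h/∂a∂b is 0, so the Hessian at any point is diag(h_aa, h_bb) = diag(12(3a^2 + 2a - 14), 36(-3b^2 + 10b - 6)).
At (-3, 2): H = diag(84, 72).
Both eigenvalues are positive, so H is positive definite: a local minimum.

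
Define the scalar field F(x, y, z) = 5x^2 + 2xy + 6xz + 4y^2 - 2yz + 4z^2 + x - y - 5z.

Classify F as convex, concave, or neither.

convex

F is quadratic, so its Hessian is the constant matrix H = [[10, 2, 6], [2, 8, -2], [6, -2, 8]].
Leading principal minors: 10, 76, 232.
All positive ⇒ H ≻ 0 ⇒ convex.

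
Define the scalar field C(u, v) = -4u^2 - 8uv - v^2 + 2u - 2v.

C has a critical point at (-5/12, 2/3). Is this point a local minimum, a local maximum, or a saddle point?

saddle point

The Hessian of C is constant: H = [[-8, -8], [-8, -2]].
det(H) = (-8)·(-2) − (-8)² = -48.
Since det(H) < 0, H is indefinite and the critical point is a saddle point.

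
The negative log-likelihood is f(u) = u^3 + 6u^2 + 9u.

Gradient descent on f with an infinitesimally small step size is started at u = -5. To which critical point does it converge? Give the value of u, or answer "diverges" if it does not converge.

diverges

f'(u) = 3(u + 1)(u + 3), so f'(-5) = 24.
Gradient descent moves in the -f' direction, i.e. u is decreasing.
There is no critical point below u=-5, and f' keeps the same sign, so the iterate runs off to −∞.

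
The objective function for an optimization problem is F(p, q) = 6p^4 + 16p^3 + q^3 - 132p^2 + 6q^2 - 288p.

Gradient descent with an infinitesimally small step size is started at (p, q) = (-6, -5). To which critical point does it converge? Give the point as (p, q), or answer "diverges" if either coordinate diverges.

diverges

F is separable, so gradient descent decouples: p follows -∂F/∂p, q follows -∂F/∂q.
∂F/∂p = 24(p - 3)(p + 1)(p + 4); at p=-6 this is -2160, so p increases.
∂F/∂q = 3q(q + 4); at q=-5 this is 15, so q decreases.
The q-coordinate has no critical point in that direction and runs off to infinity.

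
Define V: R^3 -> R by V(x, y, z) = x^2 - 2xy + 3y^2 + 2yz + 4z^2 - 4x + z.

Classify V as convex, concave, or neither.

convex

V is quadratic, so its Hessian is the constant matrix H = [[2, -2, 0], [-2, 6, 2], [0, 2, 8]].
Leading principal minors: 2, 8, 56.
All positive ⇒ H ≻ 0 ⇒ convex.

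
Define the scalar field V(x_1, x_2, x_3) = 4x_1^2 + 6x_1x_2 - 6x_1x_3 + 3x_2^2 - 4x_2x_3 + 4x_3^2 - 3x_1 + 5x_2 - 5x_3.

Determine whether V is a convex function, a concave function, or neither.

convex

V is quadratic, so its Hessian is the constant matrix H = [[8, 6, -6], [6, 6, -4], [-6, -4, 8]].
Leading principal minors: 8, 12, 40.
All positive ⇒ H ≻ 0 ⇒ convex.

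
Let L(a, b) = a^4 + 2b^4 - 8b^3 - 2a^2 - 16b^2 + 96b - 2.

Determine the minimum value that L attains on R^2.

-163

L(a,b) separates as P(a) + Q(b) − 2, so its minimum is min P + min Q − 2.
P'(a) = 4a(a - 1)(a + 1) vanishes at a ∈ {-1, 0, 1}; Q'(b) = 8(b - 3)(b - 2)(b + 2) vanishes at b ∈ {-2, 2, 3}.
Local minima of P (where P''>0): P(-1)=-1, P(1)=-1. Local minima of Q: Q(-2)=-160, Q(3)=90.
So the global minimum of L is P(-1) + Q(-2) − 2 = -1 − 160 − 2 = -163, attained at (-1, -2).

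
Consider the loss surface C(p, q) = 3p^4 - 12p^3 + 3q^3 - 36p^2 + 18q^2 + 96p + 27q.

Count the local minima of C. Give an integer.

C separates as a function of p plus a function of q, so ∇C=0 decouples.
∂C/∂p = 12(p - 4)(p - 1)(p + 2) = 0 at p ∈ {-2, 1, 4}; ∂C/∂q = 9(q + 1)(q + 3) = 0 at q ∈ {-3, -1}.
The Hessian is diagonal: diag(C_pp, C_qq). Second derivatives: C_pp(-2)=216, C_pp(1)=-108, C_pp(4)=216; C_qq(-3)=-18, C_qq(-1)=18.
Local minima occur where both diagonal entries positive: (-2, -1), (4, -1). Count: 2.

2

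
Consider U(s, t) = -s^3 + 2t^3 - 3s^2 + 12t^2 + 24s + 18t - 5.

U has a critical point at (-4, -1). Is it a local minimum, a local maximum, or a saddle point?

local minimum

The mixed partial ∂²U/∂s∂t is 0, so the Hessian at any point is diag(U_ss, U_tt) = diag(-6(s + 1), 12(t + 2)).
At (-4, -1): H = diag(18, 12).
Both eigenvalues are positive, so H is positive definite: a local minimum.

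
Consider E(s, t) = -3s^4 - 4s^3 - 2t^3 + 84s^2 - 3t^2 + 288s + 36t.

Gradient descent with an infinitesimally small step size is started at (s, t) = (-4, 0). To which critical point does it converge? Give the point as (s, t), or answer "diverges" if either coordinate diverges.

E is separable, so gradient descent decouples: s follows -∂E/∂s, t follows -∂E/∂t.
∂E/∂s = -12(s - 4)(s + 2)(s + 3); at s=-4 this is 192, so s decreases.
∂E/∂t = -6(t - 2)(t + 3); at t=0 this is 36, so t decreases.
The s-coordinate has no critical point in that direction and runs off to infinity.

diverges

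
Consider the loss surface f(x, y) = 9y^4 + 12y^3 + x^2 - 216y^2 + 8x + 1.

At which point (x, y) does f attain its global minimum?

f(x,y) separates as P(x) + Q(y) + 1, so its minimum is min P + min Q + 1.
P'(x) = 2x + 8 vanishes at x ∈ {-4}; Q'(y) = 36y(y - 3)(y + 4) vanishes at y ∈ {-4, 0, 3}.
Local minima of P (where P''>0): P(-4)=-16. Local minima of Q: Q(-4)=-1920, Q(3)=-891.
So the global minimum of f is P(-4) + Q(-4) + 1 = -16 − 1920 + 1 = -1935, attained at (-4, -4).

(-4, -4)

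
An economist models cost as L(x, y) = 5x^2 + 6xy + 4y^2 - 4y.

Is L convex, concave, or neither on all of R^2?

convex

L is quadratic, so its Hessian is the constant matrix H = [[10, 6], [6, 8]].
det(H) = 44, tr(H) = 18.
det(H) > 0 and tr(H) > 0, so H is positive definite everywhere: convex.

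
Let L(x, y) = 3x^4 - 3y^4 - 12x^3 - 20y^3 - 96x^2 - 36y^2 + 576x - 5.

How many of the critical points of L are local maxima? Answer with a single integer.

2

L separates as a function of x plus a function of y, so ∇L=0 decouples.
∂L/∂x = 12(x - 4)(x - 3)(x + 4) = 0 at x ∈ {-4, 3, 4}; ∂L/∂y = -12y(y + 2)(y + 3) = 0 at y ∈ {-3, -2, 0}.
The Hessian is diagonal: diag(L_xx, L_yy). Second derivatives: L_xx(-4)=672, L_xx(3)=-84, L_xx(4)=96; L_yy(-3)=-36, L_yy(-2)=24, L_yy(0)=-72.
Local maxima occur where both diagonal entries negative: (3, -3), (3, 0). Count: 2.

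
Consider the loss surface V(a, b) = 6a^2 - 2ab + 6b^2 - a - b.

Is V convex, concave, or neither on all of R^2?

V is quadratic, so its Hessian is the constant matrix H = [[12, -2], [-2, 12]].
det(H) = 140, tr(H) = 24.
det(H) > 0 and tr(H) > 0, so H is positive definite everywhere: convex.

convex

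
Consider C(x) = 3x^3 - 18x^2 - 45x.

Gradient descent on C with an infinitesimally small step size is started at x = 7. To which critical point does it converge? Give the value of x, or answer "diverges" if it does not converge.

C'(x) = 9(x - 5)(x + 1), so C'(7) = 144.
Gradient descent moves in the -C' direction, i.e. x is decreasing.
The nearest critical point in that direction is x = 5, where C'' = 54 > 0 (a local minimum). The iterate converges there.

5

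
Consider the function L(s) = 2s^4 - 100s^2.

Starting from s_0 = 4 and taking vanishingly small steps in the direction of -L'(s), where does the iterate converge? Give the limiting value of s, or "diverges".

L'(s) = 8s(s - 5)(s + 5), so L'(4) = -288.
Gradient descent moves in the -L' direction, i.e. s is increasing.
The nearest critical point in that direction is s = 5, where L'' = 400 > 0 (a local minimum). The iterate converges there.

5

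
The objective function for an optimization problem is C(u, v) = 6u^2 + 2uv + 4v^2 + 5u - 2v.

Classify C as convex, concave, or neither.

convex

C is quadratic, so its Hessian is the constant matrix H = [[12, 2], [2, 8]].
det(H) = 92, tr(H) = 20.
det(H) > 0 and tr(H) > 0, so H is positive definite everywhere: convex.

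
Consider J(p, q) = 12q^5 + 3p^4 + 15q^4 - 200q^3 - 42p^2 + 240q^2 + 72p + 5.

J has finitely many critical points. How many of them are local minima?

J separates as a function of p plus a function of q, so ∇J=0 decouples.
∂J/∂p = 12(p - 2)(p - 1)(p + 3) = 0 at p ∈ {-3, 1, 2}; ∂J/∂q = 60q(q - 2)(q - 1)(q + 4) = 0 at q ∈ {-4, 0, 1, 2}.
The Hessian is diagonal: diag(J_pp, J_qq). Second derivatives: J_pp(-3)=240, J_pp(1)=-48, J_pp(2)=60; J_qq(-4)=-7200, J_qq(0)=480, J_qq(1)=-300, J_qq(2)=720.
Local minima occur where both diagonal entries positive: (-3, 0), (-3, 2), (2, 0), (2, 2). Count: 4.

4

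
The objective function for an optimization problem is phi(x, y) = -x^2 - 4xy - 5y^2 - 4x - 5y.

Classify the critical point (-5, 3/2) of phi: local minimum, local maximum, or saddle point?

The Hessian of phi is constant: H = [[-2, -4], [-4, -10]].
det(H) = (-2)·(-10) − (-4)² = 4.
det(H) > 0 and tr(H) = -12 < 0, so H is negative definite and the point is a local maximum.

local maximum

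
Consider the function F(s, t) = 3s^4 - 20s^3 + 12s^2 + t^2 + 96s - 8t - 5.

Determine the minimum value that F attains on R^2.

-82

F(s,t) separates as P(s) + Q(t) − 5, so its minimum is min P + min Q − 5.
P'(s) = 12(s - 4)(s - 2)(s + 1) vanishes at s ∈ {-1, 2, 4}; Q'(t) = 2(t - 4) vanishes at t ∈ {4}.
Local minima of P (where P''>0): P(-1)=-61, P(4)=64. Local minima of Q: Q(4)=-16.
So the global minimum of F is P(-1) + Q(4) − 5 = -61 − 16 − 5 = -82, attained at (-1, 4).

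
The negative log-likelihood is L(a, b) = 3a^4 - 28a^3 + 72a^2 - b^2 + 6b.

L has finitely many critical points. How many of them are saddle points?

L separates as a function of a plus a function of b, so ∇L=0 decouples.
∂L/∂a = 12a(a - 4)(a - 3) = 0 at a ∈ {0, 3, 4}; ∂L/∂b = -2(b - 3) = 0 at b ∈ {3}.
The Hessian is diagonal: diag(L_aa, L_bb). Second derivatives: L_aa(0)=144, L_aa(3)=-36, L_aa(4)=48; L_bb(3)=-2.
Saddle points occur where the two diagonal entries have opposite signs: (0, 3), (4, 3). Count: 2.

2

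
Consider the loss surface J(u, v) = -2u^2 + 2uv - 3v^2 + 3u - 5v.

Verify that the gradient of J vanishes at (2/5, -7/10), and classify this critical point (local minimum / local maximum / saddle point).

∇J = (-4u + 2v + 3, 2u - 6v - 5); substituting (2/5, -7/10) gives ∇J = (0, 0), so (2/5, -7/10) is indeed a critical point.
The Hessian of J is constant: H = [[-4, 2], [2, -6]].
det(H) = (-4)·(-6) − 2² = 20.
det(H) > 0 and tr(H) = -10 < 0, so H is negative definite and the point is a local maximum.

local maximum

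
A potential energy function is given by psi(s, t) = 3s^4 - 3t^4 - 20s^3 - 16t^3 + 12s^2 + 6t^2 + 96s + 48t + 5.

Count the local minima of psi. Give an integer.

2

psi separates as a function of s plus a function of t, so ∇psi=0 decouples.
∂psi/∂s = 12(s - 4)(s - 2)(s + 1) = 0 at s ∈ {-1, 2, 4}; ∂psi/∂t = -12(t - 1)(t + 1)(t + 4) = 0 at t ∈ {-4, -1, 1}.
The Hessian is diagonal: diag(psi_ss, psi_tt). Second derivatives: psi_ss(-1)=180, psi_ss(2)=-72, psi_ss(4)=120; psi_tt(-4)=-180, psi_tt(-1)=72, psi_tt(1)=-120.
Local minima occur where both diagonal entries positive: (-1, -1), (4, -1). Count: 2.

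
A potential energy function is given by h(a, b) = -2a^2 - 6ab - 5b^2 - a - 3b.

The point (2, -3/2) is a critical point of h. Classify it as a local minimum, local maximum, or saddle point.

local maximum

The Hessian of h is constant: H = [[-4, -6], [-6, -10]].
det(H) = (-4)·(-10) − (-6)² = 4.
det(H) > 0 and tr(H) = -14 < 0, so H is negative definite and the point is a local maximum.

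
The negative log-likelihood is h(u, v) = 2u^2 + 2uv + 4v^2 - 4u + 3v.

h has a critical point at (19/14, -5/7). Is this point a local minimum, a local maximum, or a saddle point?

local minimum

The Hessian of h is constant: H = [[4, 2], [2, 8]].
det(H) = 4·8 − 2² = 28.
det(H) > 0 and tr(H) = 12 > 0, so H is positive definite and the point is a local minimum.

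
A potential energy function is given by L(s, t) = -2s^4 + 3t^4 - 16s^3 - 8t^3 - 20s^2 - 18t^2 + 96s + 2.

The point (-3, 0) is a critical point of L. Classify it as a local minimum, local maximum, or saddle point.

saddle point

The mixed partial ∂²L/∂s∂t is 0, so the Hessian at any point is diag(L_ss, L_tt) = diag(-8(3s^2 + 12s + 5), 12(3t^2 - 4t - 3)).
At (-3, 0): H = diag(32, -36).
The eigenvalues have opposite signs, so H is indefinite: a saddle point.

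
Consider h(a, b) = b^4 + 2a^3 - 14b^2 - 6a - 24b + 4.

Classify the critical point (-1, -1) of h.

The mixed partial ∂²h/∂a∂b is 0, so the Hessian at any point is diag(h_aa, h_bb) = diag(12a, 4(3b^2 - 7)).
At (-1, -1): H = diag(-12, -16).
Both eigenvalues are negative, so H is negative definite: a local maximum.

local maximum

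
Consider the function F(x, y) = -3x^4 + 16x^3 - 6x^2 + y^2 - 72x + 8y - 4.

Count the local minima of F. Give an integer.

1

F separates as a function of x plus a function of y, so ∇F=0 decouples.
∂F/∂x = -12(x - 3)(x - 2)(x + 1) = 0 at x ∈ {-1, 2, 3}; ∂F/∂y = 2(y + 4) = 0 at y ∈ {-4}.
The Hessian is diagonal: diag(F_xx, F_yy). Second derivatives: F_xx(-1)=-144, F_xx(2)=36, F_xx(3)=-48; F_yy(-4)=2.
Local minima occur where both diagonal entries positive: (2, -4). Count: 1.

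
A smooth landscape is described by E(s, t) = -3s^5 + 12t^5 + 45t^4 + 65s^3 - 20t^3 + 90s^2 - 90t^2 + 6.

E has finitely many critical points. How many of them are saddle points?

8

E separates as a function of s plus a function of t, so ∇E=0 decouples.
∂E/∂s = -15s(s - 4)(s + 1)(s + 3) = 0 at s ∈ {-3, -1, 0, 4}; ∂E/∂t = 60t(t - 1)(t + 1)(t + 3) = 0 at t ∈ {-3, -1, 0, 1}.
The Hessian is diagonal: diag(E_ss, E_tt). Second derivatives: E_ss(-3)=630, E_ss(-1)=-150, E_ss(0)=180, E_ss(4)=-2100; E_tt(-3)=-1440, E_tt(-1)=240, E_tt(0)=-180, E_tt(1)=480.
Saddle points occur where the two diagonal entries have opposite signs: (-3, -3), (-3, 0), (-1, -1), (-1, 1), (0, -3), (0, 0), (4, -1), (4, 1). Count: 8.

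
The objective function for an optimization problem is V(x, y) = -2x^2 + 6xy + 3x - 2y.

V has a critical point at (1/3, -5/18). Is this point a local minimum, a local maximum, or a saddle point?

The Hessian of V is constant: H = [[-4, 6], [6, 0]].
det(H) = (-4)·0 − 6² = -36.
Since det(H) < 0, H is indefinite and the critical point is a saddle point.

saddle point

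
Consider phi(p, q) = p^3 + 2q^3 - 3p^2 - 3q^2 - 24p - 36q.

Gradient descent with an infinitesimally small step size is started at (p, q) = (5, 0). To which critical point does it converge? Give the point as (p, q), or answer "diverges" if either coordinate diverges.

(4, 3)

phi is separable, so gradient descent decouples: p follows -∂phi/∂p, q follows -∂phi/∂q.
∂phi/∂p = 3(p - 4)(p + 2); at p=5 this is 21, so p decreases.
∂phi/∂q = 6(q - 3)(q + 2); at q=0 this is -36, so q increases.
p converges to its nearest critical value 4 (a local min of the p-part); q converges to 3. The iterate converges to (4, 3).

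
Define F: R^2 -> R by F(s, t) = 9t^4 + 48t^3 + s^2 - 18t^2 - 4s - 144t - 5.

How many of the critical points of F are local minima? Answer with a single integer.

F separates as a function of s plus a function of t, so ∇F=0 decouples.
∂F/∂s = 2(s - 2) = 0 at s ∈ {2}; ∂F/∂t = 36(t - 1)(t + 1)(t + 4) = 0 at t ∈ {-4, -1, 1}.
The Hessian is diagonal: diag(F_ss, F_tt). Second derivatives: F_ss(2)=2; F_tt(-4)=540, F_tt(-1)=-216, F_tt(1)=360.
Local minima occur where both diagonal entries positive: (2, -4), (2, 1). Count: 2.

2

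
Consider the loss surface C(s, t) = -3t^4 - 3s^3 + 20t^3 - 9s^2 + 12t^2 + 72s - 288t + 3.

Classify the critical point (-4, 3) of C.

local minimum

The mixed partial ∂²C/∂s∂t is 0, so the Hessian at any point is diag(C_ss, C_tt) = diag(-18(s + 1), 12(-3t^2 + 10t + 2)).
At (-4, 3): H = diag(54, 60).
Both eigenvalues are positive, so H is positive definite: a local minimum.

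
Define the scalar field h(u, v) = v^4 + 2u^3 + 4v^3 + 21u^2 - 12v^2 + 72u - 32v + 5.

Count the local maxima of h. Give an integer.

h separates as a function of u plus a function of v, so ∇h=0 decouples.
∂h/∂u = 6(u + 3)(u + 4) = 0 at u ∈ {-4, -3}; ∂h/∂v = 4(v - 2)(v + 1)(v + 4) = 0 at v ∈ {-4, -1, 2}.
The Hessian is diagonal: diag(h_uu, h_vv). Second derivatives: h_uu(-4)=-6, h_uu(-3)=6; h_vv(-4)=72, h_vv(-1)=-36, h_vv(2)=72.
Local maxima occur where both diagonal entries negative: (-4, -1). Count: 1.

1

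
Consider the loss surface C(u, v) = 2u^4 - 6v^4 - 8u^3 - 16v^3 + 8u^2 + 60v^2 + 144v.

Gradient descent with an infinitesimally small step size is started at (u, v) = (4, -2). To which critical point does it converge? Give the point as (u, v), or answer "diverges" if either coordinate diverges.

(2, -1)

C is separable, so gradient descent decouples: u follows -∂C/∂u, v follows -∂C/∂v.
∂C/∂u = 8u(u - 2)(u - 1); at u=4 this is 192, so u decreases.
∂C/∂v = -24(v - 2)(v + 1)(v + 3); at v=-2 this is -96, so v increases.
u converges to its nearest critical value 2 (a local min of the u-part); v converges to -1. The iterate converges to (2, -1).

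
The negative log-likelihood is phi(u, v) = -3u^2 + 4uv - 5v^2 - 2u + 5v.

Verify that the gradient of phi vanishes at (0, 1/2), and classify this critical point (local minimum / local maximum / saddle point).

local maximum

∇phi = (-6u + 4v - 2, 4u - 10v + 5); substituting (0, 1/2) gives ∇phi = (0, 0), so (0, 1/2) is indeed a critical point.
The Hessian of phi is constant: H = [[-6, 4], [4, -10]].
det(H) = (-6)·(-10) − 4² = 44.
det(H) > 0 and tr(H) = -16 < 0, so H is negative definite and the point is a local maximum.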